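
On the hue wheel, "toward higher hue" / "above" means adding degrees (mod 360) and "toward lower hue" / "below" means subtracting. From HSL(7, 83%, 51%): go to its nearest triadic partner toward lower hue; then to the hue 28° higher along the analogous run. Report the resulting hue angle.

−120° (triadic ↓): 7 − 120 = -113 → -113 + 360 = 247°
+28° (analog 28° ↑): 247 + 28 = 275°

275°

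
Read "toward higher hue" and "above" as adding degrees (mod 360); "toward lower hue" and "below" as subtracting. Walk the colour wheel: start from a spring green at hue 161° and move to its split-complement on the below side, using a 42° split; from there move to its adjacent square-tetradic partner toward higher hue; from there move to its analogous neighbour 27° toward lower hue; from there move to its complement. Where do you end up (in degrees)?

+138° (split-comp 42° ↓): 161 + 138 = 299°
+90° (square ↑): 299 + 90 = 389 → 389 − 360 = 29°
−27° (analog 27° ↓): 29 − 27 = 2°
+180° (complement): 2 + 180 = 182°

182°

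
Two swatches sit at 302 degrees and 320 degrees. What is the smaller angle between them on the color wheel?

|302 − 320| = 18.
18 ≤ 180, so the shorter arc is 18°.

18°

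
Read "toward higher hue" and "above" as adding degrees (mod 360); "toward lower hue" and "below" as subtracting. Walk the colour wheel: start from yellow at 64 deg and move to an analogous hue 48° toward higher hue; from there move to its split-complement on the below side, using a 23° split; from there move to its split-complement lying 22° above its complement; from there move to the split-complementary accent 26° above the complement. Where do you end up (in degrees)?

64 + 48 = 112°   (analog 48° ↑)
112 + 157 = 269°   (split-comp 23° ↓)
269 + 202 = 471 → 471 − 360 = 111°   (split-comp 22° ↑)
111 + 206 = 317°   (split-comp 26° ↑)

317°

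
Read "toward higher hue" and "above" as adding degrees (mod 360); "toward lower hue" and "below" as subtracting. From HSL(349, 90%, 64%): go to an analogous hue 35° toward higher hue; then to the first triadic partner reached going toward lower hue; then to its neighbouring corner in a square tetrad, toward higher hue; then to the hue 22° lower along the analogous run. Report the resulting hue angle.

analog 35° ↑ +35°: 349 + 35 = 384 → 384 − 360 = 24°
triadic ↓ −120°: 24 − 120 = -96 → -96 + 360 = 264°
square ↑ +90°: 264 + 90 = 354°
analog 22° ↓ −22°: 354 − 22 = 332°

332°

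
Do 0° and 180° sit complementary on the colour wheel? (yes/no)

Angular distance: |0 − 180| = 180 = 180°.
Complementary requires 180°.

yes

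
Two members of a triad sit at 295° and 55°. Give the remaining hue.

A triad spaces three hues 120° apart.
The full set is {55°, 175°, 295°}.

175°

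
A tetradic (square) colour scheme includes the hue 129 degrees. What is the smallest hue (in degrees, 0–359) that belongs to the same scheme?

A square tetradic scheme places four hues every 90°.
The full set through 129° is {39°, 129°, 219°, 309°}.

39°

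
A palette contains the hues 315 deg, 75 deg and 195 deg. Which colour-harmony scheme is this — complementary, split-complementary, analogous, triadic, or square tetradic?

triadic

Sort the hues: 75°, 195°, 315°.
Successive gaps around the wheel: 120°, 120°, 120°.
Three hues equally spaced 120° apart form a triad.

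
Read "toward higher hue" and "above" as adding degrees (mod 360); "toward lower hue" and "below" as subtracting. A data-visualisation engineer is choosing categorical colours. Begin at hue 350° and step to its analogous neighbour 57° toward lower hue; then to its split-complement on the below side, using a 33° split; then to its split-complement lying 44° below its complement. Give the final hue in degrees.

216°

analog 57° ↓ −57°: 350 − 57 = 293°
split-comp 33° ↓ +147°: 293 + 147 = 440 → 440 − 360 = 80°
split-comp 44° ↓ +136°: 80 + 136 = 216°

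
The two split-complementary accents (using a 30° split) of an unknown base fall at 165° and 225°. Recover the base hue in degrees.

The accents sit 30° either side of the complement, so the complement is their short-arc midpoint on the wheel.
Short-arc midpoint of 165° and 225°: 195°.
Base is 180° from the complement: 195 − 180 = 15°

15°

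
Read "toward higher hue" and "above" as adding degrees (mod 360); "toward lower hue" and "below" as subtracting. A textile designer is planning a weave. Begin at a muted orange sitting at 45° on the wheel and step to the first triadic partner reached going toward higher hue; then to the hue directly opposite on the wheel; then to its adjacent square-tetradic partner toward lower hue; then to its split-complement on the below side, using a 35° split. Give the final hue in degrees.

+120° (triadic ↑): 45 + 120 = 165°
+180° (complement): 165 + 180 = 345°
−90° (square ↓): 345 − 90 = 255°
+145° (split-comp 35° ↓): 255 + 145 = 400 → 400 − 360 = 40°

40°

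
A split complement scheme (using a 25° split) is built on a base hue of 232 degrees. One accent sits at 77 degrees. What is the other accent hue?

27°

Split-complementary hues sit 25° either side of the complement.
Complement of the base 232°: 232 + 180 = 412 → 412 − 360 = 52°
The given accent 77° is 25° one side of 52°; the other accent sits 25° the other side: 52 − 25 = 27°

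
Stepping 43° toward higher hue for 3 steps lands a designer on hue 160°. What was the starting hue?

31°

3 steps of 43° (toward higher hue) give a net shift of +129°.
Start = end − shift: 160 − 129 = 31°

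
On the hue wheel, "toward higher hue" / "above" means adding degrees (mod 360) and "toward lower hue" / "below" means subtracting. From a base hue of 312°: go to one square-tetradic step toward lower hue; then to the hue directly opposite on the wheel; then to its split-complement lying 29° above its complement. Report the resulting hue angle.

251°

square ↓ −90°: 312 − 90 = 222°
complement +180°: 222 + 180 = 402 → 402 − 360 = 42°
split-comp 29° ↑ +209°: 42 + 209 = 251°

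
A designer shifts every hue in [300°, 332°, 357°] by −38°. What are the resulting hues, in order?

300 − 38 = 262°
332 − 38 = 294°
357 − 38 = 319°

262°, 294°, 319°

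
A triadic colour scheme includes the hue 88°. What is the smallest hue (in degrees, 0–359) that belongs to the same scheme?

A triad places three hues 120° apart.
The full set through 88° is {88°, 208°, 328°}.

88°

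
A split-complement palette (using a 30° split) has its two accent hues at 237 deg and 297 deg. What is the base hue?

The accents sit 30° either side of the complement, so the complement is their short-arc midpoint on the wheel.
Short-arc midpoint of 237° and 297°: 267°.
Base is 180° from the complement: 267 − 180 = 87°

87°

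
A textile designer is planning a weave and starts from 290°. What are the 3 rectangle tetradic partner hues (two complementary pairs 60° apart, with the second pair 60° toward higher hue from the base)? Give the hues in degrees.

350°, 110° and 170°

A rectangular tetradic uses two complementary pairs 60° apart: offsets 0°, 60°, 180°, 240°.
290 + 60 = 350°
290 + 180 = 470 → 470 − 360 = 110°
290 + 240 = 530 → 530 − 360 = 170°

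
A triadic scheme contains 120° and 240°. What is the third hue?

A triad spaces three hues 120° apart.
The full set is {0°, 120°, 240°}.

0°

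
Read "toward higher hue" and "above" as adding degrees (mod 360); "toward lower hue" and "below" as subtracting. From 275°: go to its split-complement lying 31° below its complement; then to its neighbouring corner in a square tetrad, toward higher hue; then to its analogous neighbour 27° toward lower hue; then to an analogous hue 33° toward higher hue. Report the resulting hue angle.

160°

275 + 149 = 424 → 424 − 360 = 64°   (split-comp 31° ↓)
64 + 90 = 154°   (square ↑)
154 − 27 = 127°   (analog 27° ↓)
127 + 33 = 160°   (analog 33° ↑)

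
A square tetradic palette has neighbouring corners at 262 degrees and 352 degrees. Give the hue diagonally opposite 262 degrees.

82°

A square tetradic scheme places four hues 90° apart; opposite corners are 180° apart.
262 + 180 = 442 → 442 − 360 = 82°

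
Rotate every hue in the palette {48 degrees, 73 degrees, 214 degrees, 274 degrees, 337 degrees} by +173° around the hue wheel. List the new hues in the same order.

48 + 173 = 221°
73 + 173 = 246°
214 + 173 = 387 → 387 − 360 = 27°
274 + 173 = 447 → 447 − 360 = 87°
337 + 173 = 510 → 510 − 360 = 150°

221°, 246°, 27°, 87°, 150°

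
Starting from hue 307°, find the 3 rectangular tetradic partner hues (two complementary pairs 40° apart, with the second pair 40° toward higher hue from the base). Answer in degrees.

A rectangular tetradic uses two complementary pairs 40° apart: offsets 0°, 40°, 180°, 220°.
307 + 40 = 347°
307 + 180 = 487 → 487 − 360 = 127°
307 + 220 = 527 → 527 − 360 = 167°

347°, 127° and 167°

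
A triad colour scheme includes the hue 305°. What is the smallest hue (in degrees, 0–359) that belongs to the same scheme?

A triad places three hues 120° apart.
The full set through 305° is {65°, 185°, 305°}.

65°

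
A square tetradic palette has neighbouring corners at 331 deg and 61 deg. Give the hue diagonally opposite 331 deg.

A square tetradic scheme places four hues 90° apart; opposite corners are 180° apart.
331 + 180 = 511 → 511 − 360 = 151°

151°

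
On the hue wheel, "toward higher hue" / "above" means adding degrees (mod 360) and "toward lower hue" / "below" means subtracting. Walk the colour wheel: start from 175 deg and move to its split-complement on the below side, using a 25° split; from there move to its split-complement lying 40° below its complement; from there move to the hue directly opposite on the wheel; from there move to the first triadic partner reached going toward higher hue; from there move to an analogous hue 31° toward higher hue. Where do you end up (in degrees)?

81°

split-comp 25° ↓ +155°: 175 + 155 = 330°
split-comp 40° ↓ +140°: 330 + 140 = 470 → 470 − 360 = 110°
complement +180°: 110 + 180 = 290°
triadic ↑ +120°: 290 + 120 = 410 → 410 − 360 = 50°
analog 31° ↑ +31°: 50 + 31 = 81°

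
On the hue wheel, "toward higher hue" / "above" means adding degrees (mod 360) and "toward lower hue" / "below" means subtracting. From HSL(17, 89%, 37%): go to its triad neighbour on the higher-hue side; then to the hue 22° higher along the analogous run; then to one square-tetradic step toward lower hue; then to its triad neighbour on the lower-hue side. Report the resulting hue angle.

17 + 120 = 137°   (triadic ↑)
137 + 22 = 159°   (analog 22° ↑)
159 − 90 = 69°   (square ↓)
69 − 120 = -51 → -51 + 360 = 309°   (triadic ↓)

309°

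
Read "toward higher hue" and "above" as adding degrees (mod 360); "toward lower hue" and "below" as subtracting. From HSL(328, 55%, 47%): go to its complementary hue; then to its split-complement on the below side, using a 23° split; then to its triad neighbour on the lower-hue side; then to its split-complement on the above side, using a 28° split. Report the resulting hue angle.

33°

+180° (complement): 328 + 180 = 508 → 508 − 360 = 148°
+157° (split-comp 23° ↓): 148 + 157 = 305°
−120° (triadic ↓): 305 − 120 = 185°
+208° (split-comp 28° ↑): 185 + 208 = 393 → 393 − 360 = 33°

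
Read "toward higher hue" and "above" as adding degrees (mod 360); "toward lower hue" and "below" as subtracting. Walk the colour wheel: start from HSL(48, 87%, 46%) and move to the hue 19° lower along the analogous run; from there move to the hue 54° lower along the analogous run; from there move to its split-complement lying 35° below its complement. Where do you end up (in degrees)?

48 − 19 = 29°   (analog 19° ↓)
29 − 54 = -25 → -25 + 360 = 335°   (analog 54° ↓)
335 + 145 = 480 → 480 − 360 = 120°   (split-comp 35° ↓)

120°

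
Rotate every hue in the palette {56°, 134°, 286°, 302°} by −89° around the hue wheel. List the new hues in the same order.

56 − 89 = -33 → -33 + 360 = 327°
134 − 89 = 45°
286 − 89 = 197°
302 − 89 = 213°

327°, 45°, 197°, 213°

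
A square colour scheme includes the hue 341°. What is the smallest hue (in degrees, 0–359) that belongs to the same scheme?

71°

A square tetradic scheme places four hues every 90°.
The full set through 341° is {71°, 161°, 251°, 341°}.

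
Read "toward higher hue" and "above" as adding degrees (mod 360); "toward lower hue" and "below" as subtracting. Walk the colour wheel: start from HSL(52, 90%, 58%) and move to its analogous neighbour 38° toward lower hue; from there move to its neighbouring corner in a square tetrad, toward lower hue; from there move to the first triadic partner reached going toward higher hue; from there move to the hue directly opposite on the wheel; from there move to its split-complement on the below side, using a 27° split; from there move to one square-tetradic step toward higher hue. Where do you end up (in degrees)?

analog 38° ↓ −38°: 52 − 38 = 14°
square ↓ −90°: 14 − 90 = -76 → -76 + 360 = 284°
triadic ↑ +120°: 284 + 120 = 404 → 404 − 360 = 44°
complement +180°: 44 + 180 = 224°
split-comp 27° ↓ +153°: 224 + 153 = 377 → 377 − 360 = 17°
square ↑ +90°: 17 + 90 = 107°

107°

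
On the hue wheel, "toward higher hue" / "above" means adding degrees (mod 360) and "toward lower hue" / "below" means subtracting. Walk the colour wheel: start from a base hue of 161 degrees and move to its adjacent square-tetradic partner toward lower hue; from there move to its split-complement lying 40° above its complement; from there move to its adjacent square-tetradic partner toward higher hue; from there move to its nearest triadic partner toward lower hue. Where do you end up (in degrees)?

−90° (square ↓): 161 − 90 = 71°
+220° (split-comp 40° ↑): 71 + 220 = 291°
+90° (square ↑): 291 + 90 = 381 → 381 − 360 = 21°
−120° (triadic ↓): 21 − 120 = -99 → -99 + 360 = 261°

261°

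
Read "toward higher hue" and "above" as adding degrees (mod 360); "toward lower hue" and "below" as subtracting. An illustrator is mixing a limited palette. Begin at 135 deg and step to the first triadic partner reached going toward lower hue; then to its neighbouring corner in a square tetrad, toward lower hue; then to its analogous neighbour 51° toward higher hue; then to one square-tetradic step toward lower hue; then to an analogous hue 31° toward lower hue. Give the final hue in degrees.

135 − 120 = 15°   (triadic ↓)
15 − 90 = -75 → -75 + 360 = 285°   (square ↓)
285 + 51 = 336°   (analog 51° ↑)
336 − 90 = 246°   (square ↓)
246 − 31 = 215°   (analog 31° ↓)

215°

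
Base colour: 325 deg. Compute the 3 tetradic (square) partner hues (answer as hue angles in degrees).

A square tetradic scheme places four hues every 90°.
325 + 90 = 415 → 415 − 360 = 55°
325 + 180 = 505 → 505 − 360 = 145°
325 + 270 = 595 → 595 − 360 = 235°

55°, 145° and 235°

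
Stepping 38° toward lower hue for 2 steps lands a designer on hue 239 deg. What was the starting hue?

2 steps of 38° (toward lower hue) give a net shift of −76°.
Start = end − shift: 239 + 76 = 315°

315°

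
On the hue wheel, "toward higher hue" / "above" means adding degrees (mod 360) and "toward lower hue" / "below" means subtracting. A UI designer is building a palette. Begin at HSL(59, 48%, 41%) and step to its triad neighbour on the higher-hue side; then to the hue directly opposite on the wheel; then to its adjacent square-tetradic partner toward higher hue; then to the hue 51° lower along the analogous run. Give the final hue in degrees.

38°

59 + 120 = 179°   (triadic ↑)
179 + 180 = 359°   (complement)
359 + 90 = 449 → 449 − 360 = 89°   (square ↑)
89 − 51 = 38°   (analog 51° ↓)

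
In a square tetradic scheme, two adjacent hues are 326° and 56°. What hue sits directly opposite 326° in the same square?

A square tetradic scheme places four hues 90° apart; opposite corners are 180° apart.
326 + 180 = 506 → 506 − 360 = 146°

146°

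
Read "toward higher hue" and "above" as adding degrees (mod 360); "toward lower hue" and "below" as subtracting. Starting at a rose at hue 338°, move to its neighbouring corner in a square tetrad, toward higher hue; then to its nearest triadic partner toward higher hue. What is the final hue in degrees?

338 + 90 = 428 → 428 − 360 = 68°   (square ↑)
68 + 120 = 188°   (triadic ↑)

188°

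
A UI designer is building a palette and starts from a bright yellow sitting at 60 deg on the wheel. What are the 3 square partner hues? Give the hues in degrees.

A square tetradic scheme places four hues every 90°.
60 + 90 = 150°
60 + 180 = 240°
60 + 270 = 330°

150°, 240°, and 330°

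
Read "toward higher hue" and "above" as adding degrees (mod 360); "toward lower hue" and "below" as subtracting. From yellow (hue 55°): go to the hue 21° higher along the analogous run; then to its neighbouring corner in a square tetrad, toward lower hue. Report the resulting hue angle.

55 + 21 = 76°   (analog 21° ↑)
76 − 90 = -14 → -14 + 360 = 346°   (square ↓)

346°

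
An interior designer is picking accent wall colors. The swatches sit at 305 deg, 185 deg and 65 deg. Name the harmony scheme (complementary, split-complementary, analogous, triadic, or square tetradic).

triadic

Sort the hues: 65°, 185°, 305°.
Successive gaps around the wheel: 120°, 120°, 120°.
Three hues equally spaced 120° apart form a triad.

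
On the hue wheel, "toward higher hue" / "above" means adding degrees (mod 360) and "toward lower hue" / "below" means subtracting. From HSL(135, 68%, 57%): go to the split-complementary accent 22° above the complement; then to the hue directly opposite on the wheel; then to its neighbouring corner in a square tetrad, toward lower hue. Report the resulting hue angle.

split-comp 22° ↑ +202°: 135 + 202 = 337°
complement +180°: 337 + 180 = 517 → 517 − 360 = 157°
square ↓ −90°: 157 − 90 = 67°

67°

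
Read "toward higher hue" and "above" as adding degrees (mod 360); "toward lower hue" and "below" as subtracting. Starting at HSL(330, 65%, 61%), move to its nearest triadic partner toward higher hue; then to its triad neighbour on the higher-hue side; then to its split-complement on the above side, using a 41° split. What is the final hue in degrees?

71°

triadic ↑ +120°: 330 + 120 = 450 → 450 − 360 = 90°
triadic ↑ +120°: 90 + 120 = 210°
split-comp 41° ↑ +221°: 210 + 221 = 431 → 431 − 360 = 71°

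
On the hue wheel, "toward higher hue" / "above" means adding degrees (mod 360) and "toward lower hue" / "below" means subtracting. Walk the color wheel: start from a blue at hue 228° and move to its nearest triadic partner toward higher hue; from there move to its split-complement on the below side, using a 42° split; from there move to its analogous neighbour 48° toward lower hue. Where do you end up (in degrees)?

78°

+120° (triadic ↑): 228 + 120 = 348°
+138° (split-comp 42° ↓): 348 + 138 = 486 → 486 − 360 = 126°
−48° (analog 48° ↓): 126 − 48 = 78°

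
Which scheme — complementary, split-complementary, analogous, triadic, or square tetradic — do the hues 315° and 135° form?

complementary

Sort the hues: 135°, 315°.
Successive gaps around the wheel: 180°, 180°.
Two hues 180° apart are complementary.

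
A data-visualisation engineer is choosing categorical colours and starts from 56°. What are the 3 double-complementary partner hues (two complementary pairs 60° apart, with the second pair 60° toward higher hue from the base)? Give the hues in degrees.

116°, 236° and 296°

A rectangular tetradic uses two complementary pairs 60° apart: offsets 0°, 60°, 180°, 240°.
56 + 60 = 116°
56 + 180 = 236°
56 + 240 = 296°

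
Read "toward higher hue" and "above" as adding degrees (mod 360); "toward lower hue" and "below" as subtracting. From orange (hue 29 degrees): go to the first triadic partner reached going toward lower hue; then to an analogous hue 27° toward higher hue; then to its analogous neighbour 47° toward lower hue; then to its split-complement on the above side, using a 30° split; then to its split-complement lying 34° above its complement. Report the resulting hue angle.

313°

29 − 120 = -91 → -91 + 360 = 269°   (triadic ↓)
269 + 27 = 296°   (analog 27° ↑)
296 − 47 = 249°   (analog 47° ↓)
249 + 210 = 459 → 459 − 360 = 99°   (split-comp 30° ↑)
99 + 214 = 313°   (split-comp 34° ↑)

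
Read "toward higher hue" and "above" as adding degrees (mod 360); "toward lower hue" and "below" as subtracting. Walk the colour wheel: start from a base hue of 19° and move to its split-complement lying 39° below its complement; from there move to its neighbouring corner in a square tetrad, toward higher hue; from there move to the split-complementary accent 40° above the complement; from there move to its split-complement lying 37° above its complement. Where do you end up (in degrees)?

327°

split-comp 39° ↓ +141°: 19 + 141 = 160°
square ↑ +90°: 160 + 90 = 250°
split-comp 40° ↑ +220°: 250 + 220 = 470 → 470 − 360 = 110°
split-comp 37° ↑ +217°: 110 + 217 = 327°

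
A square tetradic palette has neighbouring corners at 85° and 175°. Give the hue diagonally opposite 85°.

A square tetradic scheme places four hues 90° apart; opposite corners are 180° apart.
85 + 180 = 265°

265°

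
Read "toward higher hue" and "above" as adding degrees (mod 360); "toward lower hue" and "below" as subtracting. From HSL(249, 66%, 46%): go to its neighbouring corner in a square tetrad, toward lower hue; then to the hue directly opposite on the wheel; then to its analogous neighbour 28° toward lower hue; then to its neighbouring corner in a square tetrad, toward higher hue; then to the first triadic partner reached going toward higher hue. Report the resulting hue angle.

−90° (square ↓): 249 − 90 = 159°
+180° (complement): 159 + 180 = 339°
−28° (analog 28° ↓): 339 − 28 = 311°
+90° (square ↑): 311 + 90 = 401 → 401 − 360 = 41°
+120° (triadic ↑): 41 + 120 = 161°

161°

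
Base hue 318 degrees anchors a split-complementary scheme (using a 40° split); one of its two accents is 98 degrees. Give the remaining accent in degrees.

178°

Split-complementary hues sit 40° either side of the complement.
Complement of the base 318°: 318 + 180 = 498 → 498 − 360 = 138°
The given accent 98° is 40° one side of 138°; the other accent sits 40° the other side: 138 + 40 = 178°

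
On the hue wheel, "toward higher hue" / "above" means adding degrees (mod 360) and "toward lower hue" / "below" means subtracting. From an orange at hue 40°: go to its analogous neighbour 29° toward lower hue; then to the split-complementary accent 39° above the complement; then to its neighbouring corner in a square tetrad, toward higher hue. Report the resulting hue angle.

−29° (analog 29° ↓): 40 − 29 = 11°
+219° (split-comp 39° ↑): 11 + 219 = 230°
+90° (square ↑): 230 + 90 = 320°

320°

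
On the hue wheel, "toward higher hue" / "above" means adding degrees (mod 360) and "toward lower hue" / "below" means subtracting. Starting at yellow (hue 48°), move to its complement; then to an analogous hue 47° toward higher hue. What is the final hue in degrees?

48 + 180 = 228°   (complement)
228 + 47 = 275°   (analog 47° ↑)

275°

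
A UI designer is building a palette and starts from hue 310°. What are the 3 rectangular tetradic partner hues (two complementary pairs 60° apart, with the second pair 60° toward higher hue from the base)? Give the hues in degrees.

310 + 60 = 370 → 370 − 360 = 10°
310 + 180 = 490 → 490 − 360 = 130°
310 + 240 = 550 → 550 − 360 = 190°

10°, 130° and 190°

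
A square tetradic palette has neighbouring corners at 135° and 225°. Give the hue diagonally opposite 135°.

A square tetradic scheme places four hues 90° apart; opposite corners are 180° apart.
135 + 180 = 315°

315°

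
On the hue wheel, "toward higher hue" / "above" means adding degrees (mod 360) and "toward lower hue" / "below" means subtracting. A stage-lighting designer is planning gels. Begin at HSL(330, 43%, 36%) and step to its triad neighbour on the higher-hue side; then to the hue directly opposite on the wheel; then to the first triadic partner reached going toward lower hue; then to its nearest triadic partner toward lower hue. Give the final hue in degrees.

triadic ↑ +120°: 330 + 120 = 450 → 450 − 360 = 90°
complement +180°: 90 + 180 = 270°
triadic ↓ −120°: 270 − 120 = 150°
triadic ↓ −120°: 150 − 120 = 30°

30°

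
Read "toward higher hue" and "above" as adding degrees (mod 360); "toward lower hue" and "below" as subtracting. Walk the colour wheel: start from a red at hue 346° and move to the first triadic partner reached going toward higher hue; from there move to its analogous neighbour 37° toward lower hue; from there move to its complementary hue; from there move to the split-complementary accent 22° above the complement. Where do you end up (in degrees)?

91°

triadic ↑ +120°: 346 + 120 = 466 → 466 − 360 = 106°
analog 37° ↓ −37°: 106 − 37 = 69°
complement +180°: 69 + 180 = 249°
split-comp 22° ↑ +202°: 249 + 202 = 451 → 451 − 360 = 91°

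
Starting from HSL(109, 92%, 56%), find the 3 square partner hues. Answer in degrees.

109 + 90 = 199°
109 + 180 = 289°
109 + 270 = 379 → 379 − 360 = 19°

199°, 289°, and 19°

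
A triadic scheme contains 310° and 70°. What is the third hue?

A triad spaces three hues 120° apart.
The full set is {70°, 190°, 310°}.

190°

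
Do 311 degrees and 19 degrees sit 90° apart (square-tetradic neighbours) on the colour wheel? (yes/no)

no

Angular distance: |311 − 19| = 292; shorter arc = 360 − 292 = 68°.
90° apart (square-tetradic neighbours) requires 90°.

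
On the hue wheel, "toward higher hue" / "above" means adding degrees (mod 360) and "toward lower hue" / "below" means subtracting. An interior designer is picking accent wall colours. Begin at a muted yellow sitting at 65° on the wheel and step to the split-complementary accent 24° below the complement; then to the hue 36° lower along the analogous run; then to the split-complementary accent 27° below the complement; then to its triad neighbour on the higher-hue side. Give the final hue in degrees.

split-comp 24° ↓ +156°: 65 + 156 = 221°
analog 36° ↓ −36°: 221 − 36 = 185°
split-comp 27° ↓ +153°: 185 + 153 = 338°
triadic ↑ +120°: 338 + 120 = 458 → 458 − 360 = 98°

98°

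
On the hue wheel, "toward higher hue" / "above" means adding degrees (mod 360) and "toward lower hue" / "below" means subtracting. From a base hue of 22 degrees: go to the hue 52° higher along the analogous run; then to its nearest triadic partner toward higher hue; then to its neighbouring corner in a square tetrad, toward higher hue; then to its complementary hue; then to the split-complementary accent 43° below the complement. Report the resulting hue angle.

analog 52° ↑ +52°: 22 + 52 = 74°
triadic ↑ +120°: 74 + 120 = 194°
square ↑ +90°: 194 + 90 = 284°
complement +180°: 284 + 180 = 464 → 464 − 360 = 104°
split-comp 43° ↓ +137°: 104 + 137 = 241°

241°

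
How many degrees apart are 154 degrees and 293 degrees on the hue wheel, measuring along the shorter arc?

|154 − 293| = 139.
139 ≤ 180, so the shorter arc is 139°.

139°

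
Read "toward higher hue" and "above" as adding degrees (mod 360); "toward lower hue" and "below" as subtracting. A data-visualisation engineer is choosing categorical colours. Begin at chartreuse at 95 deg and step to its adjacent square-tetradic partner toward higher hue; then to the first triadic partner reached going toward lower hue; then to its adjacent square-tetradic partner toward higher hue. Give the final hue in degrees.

155°

95 + 90 = 185°   (square ↑)
185 − 120 = 65°   (triadic ↓)
65 + 90 = 155°   (square ↑)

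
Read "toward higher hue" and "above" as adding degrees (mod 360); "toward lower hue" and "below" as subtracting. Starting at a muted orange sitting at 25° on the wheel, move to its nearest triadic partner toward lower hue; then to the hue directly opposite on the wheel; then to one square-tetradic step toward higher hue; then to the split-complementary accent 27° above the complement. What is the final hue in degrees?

−120° (triadic ↓): 25 − 120 = -95 → -95 + 360 = 265°
+180° (complement): 265 + 180 = 445 → 445 − 360 = 85°
+90° (square ↑): 85 + 90 = 175°
+207° (split-comp 27° ↑): 175 + 207 = 382 → 382 − 360 = 22°

22°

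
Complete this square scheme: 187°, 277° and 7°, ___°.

97°

A square tetradic scheme places four hues every 90°.
The full set through 7° is {7°, 97°, 187°, 277°}.
Given {7°, 187°, 277°}, the missing hue is 97°.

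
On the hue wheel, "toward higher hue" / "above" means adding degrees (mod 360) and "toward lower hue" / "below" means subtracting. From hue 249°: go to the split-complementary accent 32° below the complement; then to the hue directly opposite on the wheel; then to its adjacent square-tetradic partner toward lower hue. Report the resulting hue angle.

split-comp 32° ↓ +148°: 249 + 148 = 397 → 397 − 360 = 37°
complement +180°: 37 + 180 = 217°
square ↓ −90°: 217 − 90 = 127°

127°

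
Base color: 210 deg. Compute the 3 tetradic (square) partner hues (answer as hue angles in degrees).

A square tetradic scheme places four hues every 90°.
210 + 90 = 300°
210 + 180 = 390 → 390 − 360 = 30°
210 + 270 = 480 → 480 − 360 = 120°

300°, 30° and 120°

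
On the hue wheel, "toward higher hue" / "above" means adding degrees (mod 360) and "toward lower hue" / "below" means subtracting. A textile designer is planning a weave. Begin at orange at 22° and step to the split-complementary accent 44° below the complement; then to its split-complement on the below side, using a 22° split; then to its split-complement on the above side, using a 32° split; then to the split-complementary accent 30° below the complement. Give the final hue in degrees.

318°

22 + 136 = 158°   (split-comp 44° ↓)
158 + 158 = 316°   (split-comp 22° ↓)
316 + 212 = 528 → 528 − 360 = 168°   (split-comp 32° ↑)
168 + 150 = 318°   (split-comp 30° ↓)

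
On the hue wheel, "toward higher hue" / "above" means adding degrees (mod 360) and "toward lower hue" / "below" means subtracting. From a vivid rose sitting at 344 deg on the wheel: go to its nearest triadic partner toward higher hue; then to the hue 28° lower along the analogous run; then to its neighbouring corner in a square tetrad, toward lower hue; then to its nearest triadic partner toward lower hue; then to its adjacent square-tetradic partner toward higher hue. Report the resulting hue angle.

triadic ↑ +120°: 344 + 120 = 464 → 464 − 360 = 104°
analog 28° ↓ −28°: 104 − 28 = 76°
square ↓ −90°: 76 − 90 = -14 → -14 + 360 = 346°
triadic ↓ −120°: 346 − 120 = 226°
square ↑ +90°: 226 + 90 = 316°

316°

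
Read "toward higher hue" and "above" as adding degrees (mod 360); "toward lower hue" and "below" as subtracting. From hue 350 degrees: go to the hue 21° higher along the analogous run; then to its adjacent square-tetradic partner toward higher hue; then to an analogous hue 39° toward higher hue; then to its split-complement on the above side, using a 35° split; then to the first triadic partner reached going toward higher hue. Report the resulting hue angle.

115°

350 + 21 = 371 → 371 − 360 = 11°   (analog 21° ↑)
11 + 90 = 101°   (square ↑)
101 + 39 = 140°   (analog 39° ↑)
140 + 215 = 355°   (split-comp 35° ↑)
355 + 120 = 475 → 475 − 360 = 115°   (triadic ↑)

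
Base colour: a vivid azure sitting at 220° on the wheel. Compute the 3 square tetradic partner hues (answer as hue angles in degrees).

220 + 90 = 310°
220 + 180 = 400 → 400 − 360 = 40°
220 + 270 = 490 → 490 − 360 = 130°

310°, 40° and 130°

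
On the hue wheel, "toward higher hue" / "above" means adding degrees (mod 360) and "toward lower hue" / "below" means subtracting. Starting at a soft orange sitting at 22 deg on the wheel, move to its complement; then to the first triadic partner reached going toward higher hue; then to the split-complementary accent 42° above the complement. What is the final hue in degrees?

22 + 180 = 202°   (complement)
202 + 120 = 322°   (triadic ↑)
322 + 222 = 544 → 544 − 360 = 184°   (split-comp 42° ↑)

184°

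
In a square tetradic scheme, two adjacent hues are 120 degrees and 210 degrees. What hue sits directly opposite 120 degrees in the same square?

A square tetradic scheme places four hues 90° apart; opposite corners are 180° apart.
120 + 180 = 300°

300°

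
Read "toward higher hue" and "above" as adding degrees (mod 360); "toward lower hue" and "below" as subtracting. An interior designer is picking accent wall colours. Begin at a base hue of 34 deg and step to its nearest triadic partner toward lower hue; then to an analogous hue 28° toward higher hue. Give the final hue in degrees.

302°

−120° (triadic ↓): 34 − 120 = -86 → -86 + 360 = 274°
+28° (analog 28° ↑): 274 + 28 = 302°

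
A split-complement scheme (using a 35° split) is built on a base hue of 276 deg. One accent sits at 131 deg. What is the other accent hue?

61°

Split-complementary hues sit 35° either side of the complement.
Complement of the base 276°: 276 + 180 = 456 → 456 − 360 = 96°
The given accent 131° is 35° one side of 96°; the other accent sits 35° the other side: 96 − 35 = 61°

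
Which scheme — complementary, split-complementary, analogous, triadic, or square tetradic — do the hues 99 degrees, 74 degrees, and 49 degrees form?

analogous

Sort the hues: 49°, 74°, 99°.
Successive gaps around the wheel: 25°, 25°, 310°.
A run of hues at equal small steps (25°) with one large closing gap is an analogous group.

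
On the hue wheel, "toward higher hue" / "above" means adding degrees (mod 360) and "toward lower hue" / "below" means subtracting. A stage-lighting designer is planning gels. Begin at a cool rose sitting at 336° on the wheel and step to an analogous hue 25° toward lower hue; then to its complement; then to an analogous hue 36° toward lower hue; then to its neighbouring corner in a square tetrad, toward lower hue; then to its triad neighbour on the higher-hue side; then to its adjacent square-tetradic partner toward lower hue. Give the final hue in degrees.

35°

336 − 25 = 311°   (analog 25° ↓)
311 + 180 = 491 → 491 − 360 = 131°   (complement)
131 − 36 = 95°   (analog 36° ↓)
95 − 90 = 5°   (square ↓)
5 + 120 = 125°   (triadic ↑)
125 − 90 = 35°   (square ↓)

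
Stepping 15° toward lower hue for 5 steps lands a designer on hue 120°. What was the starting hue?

5 steps of 15° (toward lower hue) give a net shift of −75°.
Start = end − shift: 120 + 75 = 195°

195°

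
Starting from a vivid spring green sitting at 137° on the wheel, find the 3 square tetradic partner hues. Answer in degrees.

227°, 317° and 47°

A square tetradic scheme places four hues every 90°.
137 + 90 = 227°
137 + 180 = 317°
137 + 270 = 407 → 407 − 360 = 47°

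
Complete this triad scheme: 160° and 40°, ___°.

A triad places three hues 120° apart.
The full set through 40° is {40°, 160°, 280°}.
Given {40°, 160°}, the missing hue is 280°.

280°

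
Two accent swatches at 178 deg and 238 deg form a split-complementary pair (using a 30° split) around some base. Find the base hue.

28°

The accents sit 30° either side of the complement, so the complement is their short-arc midpoint on the wheel.
Short-arc midpoint of 178° and 238°: 208°.
Base is 180° from the complement: 208 − 180 = 28°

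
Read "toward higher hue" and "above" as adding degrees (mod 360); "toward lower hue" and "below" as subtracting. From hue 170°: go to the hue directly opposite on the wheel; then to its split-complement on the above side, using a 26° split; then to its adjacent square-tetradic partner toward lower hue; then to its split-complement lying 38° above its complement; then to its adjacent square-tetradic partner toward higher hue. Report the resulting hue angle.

54°

170 + 180 = 350°   (complement)
350 + 206 = 556 → 556 − 360 = 196°   (split-comp 26° ↑)
196 − 90 = 106°   (square ↓)
106 + 218 = 324°   (split-comp 38° ↑)
324 + 90 = 414 → 414 − 360 = 54°   (square ↑)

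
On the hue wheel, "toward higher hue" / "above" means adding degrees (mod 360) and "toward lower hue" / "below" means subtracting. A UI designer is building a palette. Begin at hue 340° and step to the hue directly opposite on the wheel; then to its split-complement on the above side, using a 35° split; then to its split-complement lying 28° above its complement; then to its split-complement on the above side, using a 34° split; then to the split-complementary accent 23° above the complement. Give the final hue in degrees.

280°

340 + 180 = 520 → 520 − 360 = 160°   (complement)
160 + 215 = 375 → 375 − 360 = 15°   (split-comp 35° ↑)
15 + 208 = 223°   (split-comp 28° ↑)
223 + 214 = 437 → 437 − 360 = 77°   (split-comp 34° ↑)
77 + 203 = 280°   (split-comp 23° ↑)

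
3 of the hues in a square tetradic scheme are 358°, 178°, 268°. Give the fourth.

A square tetradic scheme places four hues every 90°.
The full set through 178° is {88°, 178°, 268°, 358°}.
Given {178°, 268°, 358°}, the missing hue is 88°.

88°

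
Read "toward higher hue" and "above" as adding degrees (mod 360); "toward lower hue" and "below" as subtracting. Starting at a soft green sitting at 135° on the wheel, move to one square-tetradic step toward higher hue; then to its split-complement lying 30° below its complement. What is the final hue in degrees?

15°

+90° (square ↑): 135 + 90 = 225°
+150° (split-comp 30° ↓): 225 + 150 = 375 → 375 − 360 = 15°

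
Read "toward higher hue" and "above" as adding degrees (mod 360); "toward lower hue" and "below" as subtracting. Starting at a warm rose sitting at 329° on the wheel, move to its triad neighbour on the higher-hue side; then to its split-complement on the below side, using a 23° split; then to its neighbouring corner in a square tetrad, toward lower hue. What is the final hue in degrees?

+120° (triadic ↑): 329 + 120 = 449 → 449 − 360 = 89°
+157° (split-comp 23° ↓): 89 + 157 = 246°
−90° (square ↓): 246 − 90 = 156°

156°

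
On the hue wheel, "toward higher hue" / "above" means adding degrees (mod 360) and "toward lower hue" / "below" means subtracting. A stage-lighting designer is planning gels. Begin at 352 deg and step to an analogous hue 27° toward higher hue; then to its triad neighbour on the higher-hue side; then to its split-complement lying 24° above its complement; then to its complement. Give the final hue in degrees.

analog 27° ↑ +27°: 352 + 27 = 379 → 379 − 360 = 19°
triadic ↑ +120°: 19 + 120 = 139°
split-comp 24° ↑ +204°: 139 + 204 = 343°
complement +180°: 343 + 180 = 523 → 523 − 360 = 163°

163°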